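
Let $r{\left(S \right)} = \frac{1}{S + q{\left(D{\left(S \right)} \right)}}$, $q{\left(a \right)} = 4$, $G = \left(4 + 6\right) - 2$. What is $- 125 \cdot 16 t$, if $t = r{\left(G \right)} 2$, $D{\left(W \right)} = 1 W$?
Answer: $- \frac{1000}{3} \approx -333.33$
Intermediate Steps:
$D{\left(W \right)} = W$
$G = 8$ ($G = 10 - 2 = 8$)
$r{\left(S \right)} = \frac{1}{4 + S}$ ($r{\left(S \right)} = \frac{1}{S + 4} = \frac{1}{4 + S}$)
$t = \frac{1}{6}$ ($t = \frac{1}{4 + 8} \cdot 2 = \frac{1}{12} \cdot 2 = \frac{1}{6} \approx 0.16667$)
$- 125 \cdot 16 t = - 125 \cdot 16 \cdot \frac{1}{6} = \left(-125\right) \frac{8}{3} = - \frac{1000}{3}$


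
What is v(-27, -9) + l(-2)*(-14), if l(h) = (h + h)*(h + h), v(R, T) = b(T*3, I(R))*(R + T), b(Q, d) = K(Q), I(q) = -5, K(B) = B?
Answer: 748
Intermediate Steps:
b(Q, d) = Q
v(R, T) = 3*T*(R + T) (v(R, T) = (T*3)*(R + T) = (3*T)*(R + T) = 3*T*(R + T))
l(h) = 4*h² (l(h) = (2*h)*(2*h) = 4*h²)
v(-27, -9) + l(-2)*(-14) = 3*(-9)*(-27 - 9) + (4*(-2)²)*(-14) = 3*(-9)*(-36) + (4*4)*(-14) = 972 + 16*(-14) = 972 - 224 = 748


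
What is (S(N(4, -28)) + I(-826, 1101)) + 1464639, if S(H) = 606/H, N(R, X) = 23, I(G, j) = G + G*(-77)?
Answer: 35131151/23 ≈ 1.5274e+6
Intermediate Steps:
I(G, j) = -76*G (I(G, j) = G - 77*G = -76*G)
(S(N(4, -28)) + I(-826, 1101)) + 1464639 = (606/23 - 76*(-826)) + 1464639 = (606*(1/23) + 62776) + 1464639 = (606/23 + 62776) + 1464639 = 1444454/23 + 1464639 = 35131151/23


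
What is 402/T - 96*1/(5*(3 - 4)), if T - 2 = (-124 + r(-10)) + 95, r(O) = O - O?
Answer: 194/45 ≈ 4.3111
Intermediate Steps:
r(O) = 0
T = -27 (T = 2 + ((-124 + 0) + 95) = 2 + (-124 + 95) = 2 - 29 = -27)
402/T - 96*1/(5*(3 - 4)) = 402/(-27) - 96*1/(5*(3 - 4)) = 402*(-1/27) - 96/((-1*5)) = -134/9 - 96/(-5) = -134/9 - 96*(-1/5) = -134/9 + 96/5 = 194/45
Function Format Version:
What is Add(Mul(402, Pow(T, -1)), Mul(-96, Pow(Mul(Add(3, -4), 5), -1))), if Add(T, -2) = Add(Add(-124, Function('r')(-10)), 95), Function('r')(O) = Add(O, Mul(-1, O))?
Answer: Rational(194, 45) ≈ 4.3111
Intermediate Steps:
Function('r')(O) = 0
T = -27 (T = Add(2, Add(Add(-124, 0), 95)) = Add(2, Add(-124, 95)) = Add(2, -29) = -27)
Add(Mul(402, Pow(T, -1)), Mul(-96, Pow(Mul(Add(3, -4), 5), -1))) = Add(Mul(402, Pow(-27, -1)), Mul(-96, Pow(Mul(Add(3, -4), 5), -1))) = Add(Mul(402, Rational(-1, 27)), Mul(-96, Pow(Mul(-1, 5), -1))) = Add(Rational(-134, 9), Mul(-96, Pow(-5, -1))) = Add(Rational(-134, 9), Mul(-96, Rational(-1, 5))) = Add(Rational(-134, 9), Rational(96, 5)) = Rational(194, 45)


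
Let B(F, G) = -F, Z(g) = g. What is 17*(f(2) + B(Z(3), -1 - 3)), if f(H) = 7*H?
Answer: 187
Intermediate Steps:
17*(f(2) + B(Z(3), -1 - 3)) = 17*(7*2 - 1*3) = 17*(14 - 3) = 17*11 = 187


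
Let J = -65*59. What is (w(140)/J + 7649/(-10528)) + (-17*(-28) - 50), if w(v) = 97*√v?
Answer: 4477279/10528 - 194*√35/3835 ≈ 424.97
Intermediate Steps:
J = -3835
(w(140)/J + 7649/(-10528)) + (-17*(-28) - 50) = ((97*√140)/(-3835) + 7649/(-10528)) + (-17*(-28) - 50) = ((97*(2*√35))*(-1/3835) + 7649*(-1/10528)) + (476 - 50) = ((194*√35)*(-1/3835) - 7649/10528) + 426 = (-194*√35/3835 - 7649/10528) + 426 = (-7649/10528 - 194*√35/3835) + 426 = 4477279/10528 - 194*√35/3835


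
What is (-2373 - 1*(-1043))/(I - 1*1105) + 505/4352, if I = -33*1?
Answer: 3181425/2476288 ≈ 1.2848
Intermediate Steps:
I = -33
(-2373 - 1*(-1043))/(I - 1*1105) + 505/4352 = (-2373 - 1*(-1043))/(-33 - 1*1105) + 505/4352 = (-2373 + 1043)/(-33 - 1105) + 505*(1/4352) = -1330/(-1138) + 505/4352 = -1330*(-1/1138) + 505/4352 = 665/569 + 505/4352 = 3181425/2476288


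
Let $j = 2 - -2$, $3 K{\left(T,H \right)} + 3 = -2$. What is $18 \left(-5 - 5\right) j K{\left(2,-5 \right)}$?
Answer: $1200$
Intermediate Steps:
$K{\left(T,H \right)} = - \frac{5}{3}$ ($K{\left(T,H \right)} = -1 + \frac{1}{3} \left(-2\right) = -1 - \frac{2}{3} = - \frac{5}{3}$)
$j = 4$ ($j = 2 + 2 = 4$)
$18 \left(-5 - 5\right) j K{\left(2,-5 \right)} = 18 \left(-5 - 5\right) 4 \left(- \frac{5}{3}\right) = 18 \left(\left(-10\right) 4\right) \left(- \frac{5}{3}\right) = 18 \left(-40\right) \left(- \frac{5}{3}\right) = \left(-720\right) \left(- \frac{5}{3}\right) = 1200$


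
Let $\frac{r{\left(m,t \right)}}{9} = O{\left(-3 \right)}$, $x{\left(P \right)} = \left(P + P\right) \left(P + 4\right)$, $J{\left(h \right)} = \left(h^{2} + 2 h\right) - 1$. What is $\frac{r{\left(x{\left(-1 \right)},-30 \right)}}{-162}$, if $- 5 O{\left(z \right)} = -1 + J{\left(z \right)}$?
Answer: $\frac{1}{90} \approx 0.011111$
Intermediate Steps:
$J{\left(h \right)} = -1 + h^{2} + 2 h$
$x{\left(P \right)} = 2 P \left(4 + P\right)$
$O{\left(z \right)} = \frac{2}{5} - \frac{2 z}{5} - \frac{z^{2}}{5}$ ($O{\left(z \right)} = - \frac{-1 + \left(-1 + z^{2} + 2 z\right)}{5} = - \frac{-2 + z^{2} + 2 z}{5} = \frac{2}{5} - \frac{2 z}{5} - \frac{z^{2}}{5}$)
$r{\left(m,t \right)} = - \frac{9}{5}$ ($r{\left(m,t \right)} = 9 \left(\frac{2}{5} - - \frac{6}{5} - \frac{\left(-3\right)^{2}}{5}\right) = 9 \left(\frac{2}{5} + \frac{6}{5} - \frac{9}{5}\right) = 9 \left(- \frac{1}{5}\right) = - \frac{9}{5}$)
$\frac{r{\left(x{\left(-1 \right)},-30 \right)}}{-162} = - \frac{9}{5 \left(-162\right)} = \left(- \frac{9}{5}\right) \left(- \frac{1}{162}\right) = \frac{1}{90}$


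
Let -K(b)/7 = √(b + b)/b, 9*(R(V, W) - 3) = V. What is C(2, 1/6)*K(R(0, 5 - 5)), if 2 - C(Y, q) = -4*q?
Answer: -56*√6/9 ≈ -15.241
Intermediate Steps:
R(V, W) = 3 + V/9
K(b) = -7*√2/√b (K(b) = -7*√(b + b)/b = -7*√(2*b)/b = -7*√2*√b/b = -7*√2/√b)
C(Y, q) = 2 + 4*q (C(Y, q) = 2 - (-4)*q = 2 + 4*q)
C(2, 1/6)*K(R(0, 5 - 5)) = (2 + 4/6)*(-7*√2/√(3 + (⅑)*0)) = (2 + 4*(⅙))*(-7*√2/√(3 + 0)) = (2 + ⅔)*(-7*√2/√3) = 8*(-7*√2*√3/3)/3 = 8*(-7*√6/3)/3 = -56*√6/9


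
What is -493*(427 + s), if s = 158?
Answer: -288405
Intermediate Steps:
-493*(427 + s) = -493*(427 + 158) = -493*585 = -288405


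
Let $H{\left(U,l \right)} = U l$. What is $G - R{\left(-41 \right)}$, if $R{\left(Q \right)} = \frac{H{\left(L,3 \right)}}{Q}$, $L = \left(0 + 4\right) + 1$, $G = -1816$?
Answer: $- \frac{74441}{41} \approx -1815.6$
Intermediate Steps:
$L = 5$ ($L = 4 + 1 = 5$)
$R{\left(Q \right)} = \frac{15}{Q}$ ($R{\left(Q \right)} = \frac{5 \cdot 3}{Q} = \frac{15}{Q}$)
$G - R{\left(-41 \right)} = -1816 - \frac{15}{-41} = -1816 - 15 \left(- \frac{1}{41}\right) = -1816 - - \frac{15}{41} = -1816 + \frac{15}{41} = - \frac{74441}{41}$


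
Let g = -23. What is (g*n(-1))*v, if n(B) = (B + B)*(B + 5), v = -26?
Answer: -4784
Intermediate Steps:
n(B) = 2*B*(5 + B) (n(B) = (2*B)*(5 + B) = 2*B*(5 + B))
(g*n(-1))*v = -46*(-1)*(5 - 1)*(-26) = -46*(-1)*4*(-26) = -23*(-8)*(-26) = 184*(-26) = -4784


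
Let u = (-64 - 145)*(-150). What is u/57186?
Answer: 5225/9531 ≈ 0.54821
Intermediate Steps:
u = 31350 (u = -209*(-150) = 31350)
u/57186 = 31350/57186 = 31350*(1/57186) = 5225/9531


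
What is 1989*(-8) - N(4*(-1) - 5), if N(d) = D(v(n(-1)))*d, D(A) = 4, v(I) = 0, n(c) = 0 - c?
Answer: -15876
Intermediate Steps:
n(c) = -c
N(d) = 4*d
1989*(-8) - N(4*(-1) - 5) = 1989*(-8) - 4*(4*(-1) - 5) = -15912 - 4*(-4 - 5) = -15912 - 4*(-9) = -15912 - 1*(-36) = -15912 + 36 = -15876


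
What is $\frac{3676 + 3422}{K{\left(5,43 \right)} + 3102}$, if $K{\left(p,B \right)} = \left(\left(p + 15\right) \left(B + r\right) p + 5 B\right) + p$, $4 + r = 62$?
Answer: $\frac{1183}{2237} \approx 0.52883$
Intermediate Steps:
$r = 58$ ($r = -4 + 62 = 58$)
$K{\left(p,B \right)} = p + 5 B + p \left(15 + p\right) \left(58 + B\right)$ ($K{\left(p,B \right)} = \left(\left(p + 15\right) \left(B + 58\right) p + 5 B\right) + p = \left(\left(15 + p\right) \left(58 + B\right) p + 5 B\right) + p = \left(p \left(15 + p\right) \left(58 + B\right) + 5 B\right) + p = \left(5 B + p \left(15 + p\right) \left(58 + B\right)\right) + p = p + 5 B + p \left(15 + p\right) \left(58 + B\right)$)
$\frac{3676 + 3422}{K{\left(5,43 \right)} + 3102} = \frac{3676 + 3422}{\left(5 \cdot 43 + 58 \cdot 5^{2} + 871 \cdot 5 + 43 \cdot 5^{2} + 15 \cdot 43 \cdot 5\right) + 3102} = \frac{7098}{\left(215 + 58 \cdot 25 + 4355 + 43 \cdot 25 + 3225\right) + 3102} = \frac{7098}{\left(215 + 1450 + 4355 + 1075 + 3225\right) + 3102} = \frac{7098}{10320 + 3102} = \frac{7098}{13422} = 7098 \cdot \frac{1}{13422} = \frac{1183}{2237}$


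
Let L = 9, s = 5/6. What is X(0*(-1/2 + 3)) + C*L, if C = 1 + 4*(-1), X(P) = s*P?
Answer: -27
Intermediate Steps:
s = ⅚ (s = 5*(⅙) = ⅚ ≈ 0.83333)
X(P) = 5*P/6
C = -3 (C = 1 - 4 = -3)
X(0*(-1/2 + 3)) + C*L = 5*(0*(-1/2 + 3))/6 - 3*9 = 5*(0*(-1*½ + 3))/6 - 27 = 5*(0*(-½ + 3))/6 - 27 = 5*(0*(5/2))/6 - 27 = (⅚)*0 - 27 = 0 - 27 = -27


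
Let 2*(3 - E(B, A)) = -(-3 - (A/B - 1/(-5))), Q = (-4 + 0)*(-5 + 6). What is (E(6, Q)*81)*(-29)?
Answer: -20358/5 ≈ -4071.6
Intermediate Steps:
Q = -4 (Q = -4*1 = -4)
E(B, A) = 7/5 - A/(2*B) (E(B, A) = 3 - (-1)*(-3 - (A/B - 1/(-5)))/2 = 3 - (-1)*(-3 - (A/B - 1*(-1/5)))/2 = 3 - (-1)*(-3 - (A/B + 1/5))/2 = 3 - (-1)*(-3 - (1/5 + A/B))/2 = 3 - (-1)*(-3 + (-1/5 - A/B))/2 = 3 - (-1)*(-16/5 - A/B)/2 = 3 - (16/5 + A/B)/2 = 3 + (-8/5 - A/(2*B)) = 7/5 - A/(2*B))
(E(6, Q)*81)*(-29) = ((7/5 - 1/2*(-4)/6)*81)*(-29) = ((7/5 - 1/2*(-4)*1/6)*81)*(-29) = ((7/5 + 1/3)*81)*(-29) = ((26/15)*81)*(-29) = (702/5)*(-29) = -20358/5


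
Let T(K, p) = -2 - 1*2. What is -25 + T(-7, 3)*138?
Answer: -577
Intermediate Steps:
T(K, p) = -4 (T(K, p) = -2 - 2 = -4)
-25 + T(-7, 3)*138 = -25 - 4*138 = -25 - 552 = -577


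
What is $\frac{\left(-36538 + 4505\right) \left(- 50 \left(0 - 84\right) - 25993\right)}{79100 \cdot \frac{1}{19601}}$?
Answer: $\frac{13683363407569}{79100} \approx 1.7299 \cdot 10^{8}$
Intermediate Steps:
$\frac{\left(-36538 + 4505\right) \left(- 50 \left(0 - 84\right) - 25993\right)}{79100 \cdot \frac{1}{19601}} = \frac{\left(-32033\right) \left(\left(-50\right) \left(-84\right) - 25993\right)}{79100 \cdot \frac{1}{19601}} = \frac{\left(-32033\right) \left(4200 - 25993\right)}{\frac{79100}{19601}} = \left(-32033\right) \left(-21793\right) \frac{19601}{79100} = 698095169 \cdot \frac{19601}{79100} = \frac{13683363407569}{79100}$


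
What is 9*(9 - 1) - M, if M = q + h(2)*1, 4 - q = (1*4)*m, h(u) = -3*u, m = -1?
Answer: 70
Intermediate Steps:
q = 8 (q = 4 - 1*4*(-1) = 4 - 4*(-1) = 4 - 1*(-4) = 4 + 4 = 8)
M = 2 (M = 8 - 3*2*1 = 8 - 6*1 = 8 - 6 = 2)
9*(9 - 1) - M = 9*(9 - 1) - 1*2 = 9*8 - 2 = 72 - 2 = 70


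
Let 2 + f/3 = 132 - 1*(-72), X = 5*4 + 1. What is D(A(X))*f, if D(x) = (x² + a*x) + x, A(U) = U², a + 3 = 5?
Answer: 118657224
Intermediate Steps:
a = 2 (a = -3 + 5 = 2)
X = 21 (X = 20 + 1 = 21)
D(x) = x² + 3*x (D(x) = (x² + 2*x) + x = x² + 3*x)
f = 606 (f = -6 + 3*(132 - 1*(-72)) = -6 + 3*(132 + 72) = -6 + 3*204 = -6 + 612 = 606)
D(A(X))*f = (21²*(3 + 21²))*606 = (441*(3 + 441))*606 = (441*444)*606 = 195804*606 = 118657224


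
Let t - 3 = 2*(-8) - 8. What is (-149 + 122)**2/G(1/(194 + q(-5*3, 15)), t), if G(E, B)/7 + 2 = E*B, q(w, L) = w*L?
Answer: -22599/287 ≈ -78.742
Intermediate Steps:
t = -21 (t = 3 + (2*(-8) - 8) = 3 + (-16 - 8) = 3 - 24 = -21)
q(w, L) = L*w
G(E, B) = -14 + 7*B*E (G(E, B) = -14 + 7*(E*B) = -14 + 7*(B*E) = -14 + 7*B*E)
(-149 + 122)**2/G(1/(194 + q(-5*3, 15)), t) = (-149 + 122)**2/(-14 + 7*(-21)/(194 + 15*(-5*3))) = (-27)**2/(-14 + 7*(-21)/(194 + 15*(-15))) = 729/(-14 + 7*(-21)/(194 - 225)) = 729/(-14 + 7*(-21)/(-31)) = 729/(-14 + 7*(-21)*(-1/31)) = 729/(-14 + 147/31) = 729/(-287/31) = 729*(-31/287) = -22599/287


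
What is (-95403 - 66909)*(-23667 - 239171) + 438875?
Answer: 42662200331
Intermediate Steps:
(-95403 - 66909)*(-23667 - 239171) + 438875 = -162312*(-262838) + 438875 = 42661761456 + 438875 = 42662200331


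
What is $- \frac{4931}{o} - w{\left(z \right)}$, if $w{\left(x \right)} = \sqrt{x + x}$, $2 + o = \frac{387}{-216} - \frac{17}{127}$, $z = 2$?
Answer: $\frac{15005758}{11965} \approx 1254.1$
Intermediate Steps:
$o = - \frac{11965}{3048}$ ($o = -2 + \left(\frac{387}{-216} - \frac{17}{127}\right) = -2 + \left(387 \left(- \frac{1}{216}\right) - \frac{17}{127}\right) = -2 - \frac{5869}{3048} = - \frac{11965}{3048} \approx -3.9255$)
$w{\left(x \right)} = \sqrt{2} \sqrt{x}$ ($w{\left(x \right)} = \sqrt{2 x} = \sqrt{2} \sqrt{x}$)
$- \frac{4931}{o} - w{\left(z \right)} = - \frac{4931}{- \frac{11965}{3048}} - \sqrt{2} \sqrt{2} = \left(-4931\right) \left(- \frac{3048}{11965}\right) - 2 = \frac{15029688}{11965} - 2 = \frac{15005758}{11965}$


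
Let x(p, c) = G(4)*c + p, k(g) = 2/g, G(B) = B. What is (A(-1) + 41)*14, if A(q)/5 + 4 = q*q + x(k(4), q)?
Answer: 119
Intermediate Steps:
x(p, c) = p + 4*c (x(p, c) = 4*c + p = p + 4*c)
A(q) = -35/2 + 5*q² + 20*q (A(q) = -20 + 5*(q*q + (2/4 + 4*q)) = -20 + 5*(q² + (2*(¼) + 4*q)) = -20 + 5*(q² + (½ + 4*q)) = -20 + 5*(½ + q² + 4*q) = -20 + (5/2 + 5*q² + 20*q) = -35/2 + 5*q² + 20*q)
(A(-1) + 41)*14 = ((-35/2 + 5*(-1)² + 20*(-1)) + 41)*14 = ((-35/2 + 5*1 - 20) + 41)*14 = ((-35/2 + 5 - 20) + 41)*14 = (-65/2 + 41)*14 = (17/2)*14 = 119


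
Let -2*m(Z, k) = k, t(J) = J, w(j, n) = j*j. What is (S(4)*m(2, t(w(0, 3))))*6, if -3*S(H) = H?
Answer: 0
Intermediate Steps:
w(j, n) = j²
S(H) = -H/3
m(Z, k) = -k/2
(S(4)*m(2, t(w(0, 3))))*6 = ((-⅓*4)*(-½*0²))*6 = -(-2)*0/3*6 = -4/3*0*6 = 0*6 = 0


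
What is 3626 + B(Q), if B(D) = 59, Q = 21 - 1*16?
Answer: 3685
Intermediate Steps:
Q = 5 (Q = 21 - 16 = 5)
3626 + B(Q) = 3626 + 59 = 3685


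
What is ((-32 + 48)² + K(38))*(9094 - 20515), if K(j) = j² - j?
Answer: -18981702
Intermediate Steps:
((-32 + 48)² + K(38))*(9094 - 20515) = ((-32 + 48)² + 38*(-1 + 38))*(9094 - 20515) = (16² + 38*37)*(-11421) = (256 + 1406)*(-11421) = 1662*(-11421) = -18981702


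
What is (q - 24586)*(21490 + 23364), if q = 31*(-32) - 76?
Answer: -1150684516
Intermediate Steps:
q = -1068 (q = -992 - 76 = -1068)
(q - 24586)*(21490 + 23364) = (-1068 - 24586)*(21490 + 23364) = -25654*44854 = -1150684516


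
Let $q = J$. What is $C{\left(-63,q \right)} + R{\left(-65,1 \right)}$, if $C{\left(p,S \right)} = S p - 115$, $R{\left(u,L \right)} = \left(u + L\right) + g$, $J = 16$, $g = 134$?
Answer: $-1053$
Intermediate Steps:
$R{\left(u,L \right)} = 134 + L + u$ ($R{\left(u,L \right)} = \left(u + L\right) + 134 = \left(L + u\right) + 134 = 134 + L + u$)
$q = 16$
$C{\left(p,S \right)} = -115 + S p$
$C{\left(-63,q \right)} + R{\left(-65,1 \right)} = \left(-115 + 16 \left(-63\right)\right) + \left(134 + 1 - 65\right) = \left(-115 - 1008\right) + 70 = -1123 + 70 = -1053$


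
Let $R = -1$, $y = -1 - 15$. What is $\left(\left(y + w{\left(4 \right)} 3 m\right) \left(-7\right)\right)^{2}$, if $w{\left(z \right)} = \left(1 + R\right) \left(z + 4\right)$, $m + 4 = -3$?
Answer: $12544$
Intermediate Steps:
$y = -16$ ($y = -1 - 15 = -16$)
$m = -7$ ($m = -4 - 3 = -7$)
$w{\left(z \right)} = 0$ ($w{\left(z \right)} = \left(1 - 1\right) \left(z + 4\right) = 0 \left(4 + z\right) = 0$)
$\left(\left(y + w{\left(4 \right)} 3 m\right) \left(-7\right)\right)^{2} = \left(\left(-16 + 0 \cdot 3 \left(-7\right)\right) \left(-7\right)\right)^{2} = \left(\left(-16 + 0 \left(-7\right)\right) \left(-7\right)\right)^{2} = \left(\left(-16 + 0\right) \left(-7\right)\right)^{2} = \left(\left(-16\right) \left(-7\right)\right)^{2} = 112^{2} = 12544$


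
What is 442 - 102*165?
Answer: -16388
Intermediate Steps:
442 - 102*165 = 442 - 16830 = -16388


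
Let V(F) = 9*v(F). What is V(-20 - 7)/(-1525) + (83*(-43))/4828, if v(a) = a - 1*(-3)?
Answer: -4399877/7362700 ≈ -0.59759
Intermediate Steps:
v(a) = 3 + a (v(a) = a + 3 = 3 + a)
V(F) = 27 + 9*F (V(F) = 9*(3 + F) = 27 + 9*F)
V(-20 - 7)/(-1525) + (83*(-43))/4828 = (27 + 9*(-20 - 7))/(-1525) + (83*(-43))/4828 = (27 + 9*(-27))*(-1/1525) - 3569*1/4828 = (27 - 243)*(-1/1525) - 3569/4828 = -216*(-1/1525) - 3569/4828 = 216/1525 - 3569/4828 = -4399877/7362700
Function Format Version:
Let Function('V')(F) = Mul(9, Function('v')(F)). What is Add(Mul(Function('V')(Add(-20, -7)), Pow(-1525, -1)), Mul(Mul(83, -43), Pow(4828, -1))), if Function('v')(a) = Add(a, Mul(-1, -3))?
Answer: Rational(-4399877, 7362700) ≈ -0.59759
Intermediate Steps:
Function('v')(a) = Add(3, a) (Function('v')(a) = Add(a, 3) = Add(3, a))
Function('V')(F) = Add(27, Mul(9, F)) (Function('V')(F) = Mul(9, Add(3, F)) = Add(27, Mul(9, F)))
Add(Mul(Function('V')(Add(-20, -7)), Pow(-1525, -1)), Mul(Mul(83, -43), Pow(4828, -1))) = Add(Mul(Add(27, Mul(9, Add(-20, -7))), Pow(-1525, -1)), Mul(Mul(83, -43), Pow(4828, -1))) = Add(Mul(Add(27, Mul(9, -27)), Rational(-1, 1525)), Mul(-3569, Rational(1, 4828))) = Add(Mul(Add(27, -243), Rational(-1, 1525)), Rational(-3569, 4828)) = Add(Mul(-216, Rational(-1, 1525)), Rational(-3569, 4828)) = Add(Rational(216, 1525), Rational(-3569, 4828)) = Rational(-4399877, 7362700)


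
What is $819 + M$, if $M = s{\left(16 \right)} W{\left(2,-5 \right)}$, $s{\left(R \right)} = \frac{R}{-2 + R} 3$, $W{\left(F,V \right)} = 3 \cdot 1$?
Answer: $\frac{5805}{7} \approx 829.29$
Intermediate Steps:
$W{\left(F,V \right)} = 3$
$s{\left(R \right)} = \frac{3 R}{-2 + R}$
$M = \frac{72}{7}$ ($M = 3 \cdot 16 \frac{1}{-2 + 16} \cdot 3 = 3 \cdot 16 \cdot \frac{1}{14} \cdot 3 = \frac{24}{7} \cdot 3 = \frac{72}{7} \approx 10.286$)
$819 + M = 819 + \frac{72}{7} = \frac{5805}{7}$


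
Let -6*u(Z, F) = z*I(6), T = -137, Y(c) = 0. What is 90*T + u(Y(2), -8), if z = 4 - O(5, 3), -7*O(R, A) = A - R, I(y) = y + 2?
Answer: -259034/21 ≈ -12335.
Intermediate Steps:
I(y) = 2 + y
O(R, A) = -A/7 + R/7 (O(R, A) = -(A - R)/7 = -A/7 + R/7)
z = 26/7 (z = 4 - (-⅐*3 + (⅐)*5) = 4 - (-3/7 + 5/7) = 4 - 1*2/7 = 4 - 2/7 = 26/7 ≈ 3.7143)
u(Z, F) = -104/21 (u(Z, F) = -13*(2 + 6)/21 = -13*8/21 = -⅙*208/7 = -104/21)
90*T + u(Y(2), -8) = 90*(-137) - 104/21 = -12330 - 104/21 = -259034/21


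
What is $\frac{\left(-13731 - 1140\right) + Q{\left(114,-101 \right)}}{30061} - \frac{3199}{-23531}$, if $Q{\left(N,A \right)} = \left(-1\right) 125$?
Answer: $- \frac{11161119}{30755017} \approx -0.3629$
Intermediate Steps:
$Q{\left(N,A \right)} = -125$
$\frac{\left(-13731 - 1140\right) + Q{\left(114,-101 \right)}}{30061} - \frac{3199}{-23531} = \frac{\left(-13731 - 1140\right) - 125}{30061} - \frac{3199}{-23531} = \left(-14871 - 125\right) \frac{1}{30061} - - \frac{3199}{23531} = \left(-14996\right) \frac{1}{30061} + \frac{3199}{23531} = - \frac{652}{1307} + \frac{3199}{23531} = - \frac{11161119}{30755017}$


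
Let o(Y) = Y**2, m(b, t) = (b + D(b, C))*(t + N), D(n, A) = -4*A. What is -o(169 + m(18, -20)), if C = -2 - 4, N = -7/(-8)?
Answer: -6436369/16 ≈ -4.0227e+5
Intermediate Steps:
N = 7/8 (N = -7*(-1/8) = 7/8 ≈ 0.87500)
C = -6
m(b, t) = (24 + b)*(7/8 + t) (m(b, t) = (b - 4*(-6))*(t + 7/8) = (b + 24)*(7/8 + t) = (24 + b)*(7/8 + t))
-o(169 + m(18, -20)) = -(169 + (21 + 24*(-20) + (7/8)*18 + 18*(-20)))**2 = -(169 + (21 - 480 + 63/4 - 360))**2 = -(169 - 3213/4)**2 = -(-2537/4)**2 = -1*6436369/16 = -6436369/16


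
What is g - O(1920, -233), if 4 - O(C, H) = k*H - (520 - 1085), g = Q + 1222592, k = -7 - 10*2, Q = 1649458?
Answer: 2878902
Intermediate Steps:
k = -27 (k = -7 - 20 = -27)
g = 2872050 (g = 1649458 + 1222592 = 2872050)
O(C, H) = -561 + 27*H (O(C, H) = 4 - (-27*H - (520 - 1085)) = 4 - (-27*H - 1*(-565)) = 4 - (-27*H + 565) = 4 - (565 - 27*H) = 4 + (-565 + 27*H) = -561 + 27*H)
g - O(1920, -233) = 2872050 - (-561 + 27*(-233)) = 2872050 - (-561 - 6291) = 2872050 - 1*(-6852) = 2872050 + 6852 = 2878902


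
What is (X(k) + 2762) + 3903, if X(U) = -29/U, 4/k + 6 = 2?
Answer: 6694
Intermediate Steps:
k = -1 (k = 4/(-6 + 2) = 4/(-4) = 4*(-¼) = -1)
(X(k) + 2762) + 3903 = (-29/(-1) + 2762) + 3903 = (-29*(-1) + 2762) + 3903 = (29 + 2762) + 3903 = 2791 + 3903 = 6694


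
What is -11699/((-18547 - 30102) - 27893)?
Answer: 11699/76542 ≈ 0.15284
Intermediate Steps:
-11699/((-18547 - 30102) - 27893) = -11699/(-48649 - 27893) = -11699/(-76542) = -11699*(-1/76542) = 11699/76542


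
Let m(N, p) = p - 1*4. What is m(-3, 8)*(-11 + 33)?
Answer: 88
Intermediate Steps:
m(N, p) = -4 + p (m(N, p) = p - 4 = -4 + p)
m(-3, 8)*(-11 + 33) = (-4 + 8)*(-11 + 33) = 4*22 = 88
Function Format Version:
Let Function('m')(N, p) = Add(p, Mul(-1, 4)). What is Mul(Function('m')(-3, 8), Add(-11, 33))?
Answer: 88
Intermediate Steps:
Function('m')(N, p) = Add(-4, p) (Function('m')(N, p) = Add(p, -4) = Add(-4, p))
Mul(Function('m')(-3, 8), Add(-11, 33)) = Mul(Add(-4, 8), Add(-11, 33)) = Mul(4, 22) = 88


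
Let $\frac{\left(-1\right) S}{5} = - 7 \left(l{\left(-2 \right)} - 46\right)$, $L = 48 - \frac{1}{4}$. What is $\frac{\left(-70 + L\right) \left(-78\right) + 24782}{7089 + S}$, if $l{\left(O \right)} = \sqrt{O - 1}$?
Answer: $\frac{290578765}{60046232} - \frac{1856225 i \sqrt{3}}{60046232} \approx 4.8392 - 0.053543 i$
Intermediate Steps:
$L = \frac{191}{4}$ ($L = 48 - \frac{1}{4} = \frac{191}{4} \approx 47.75$)
$l{\left(O \right)} = \sqrt{-1 + O}$
$S = -1610 + 35 i \sqrt{3}$ ($S = - 5 \left(- 7 \left(\sqrt{-1 - 2} - 46\right)\right) = - 5 \left(- 7 \left(\sqrt{-3} - 46\right)\right) = - 5 \left(- 7 \left(i \sqrt{3} - 46\right)\right) = - 5 \left(- 7 \left(-46 + i \sqrt{3}\right)\right) = - 5 \left(322 - 7 i \sqrt{3}\right) = -1610 + 35 i \sqrt{3} \approx -1610.0 + 60.622 i$)
$\frac{\left(-70 + L\right) \left(-78\right) + 24782}{7089 + S} = \frac{\left(-70 + \frac{191}{4}\right) \left(-78\right) + 24782}{7089 - \left(1610 - 35 i \sqrt{3}\right)} = \frac{\left(- \frac{89}{4}\right) \left(-78\right) + 24782}{5479 + 35 i \sqrt{3}} = \frac{\frac{3471}{2} + 24782}{5479 + 35 i \sqrt{3}} = \frac{53035}{2 \left(5479 + 35 i \sqrt{3}\right)}$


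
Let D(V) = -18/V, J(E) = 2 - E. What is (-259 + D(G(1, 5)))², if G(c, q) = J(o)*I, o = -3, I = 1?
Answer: 1723969/25 ≈ 68959.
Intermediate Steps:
G(c, q) = 5 (G(c, q) = (2 - 1*(-3))*1 = (2 + 3)*1 = 5*1 = 5)
(-259 + D(G(1, 5)))² = (-259 - 18/5)² = (-1313/5)² = 1723969/25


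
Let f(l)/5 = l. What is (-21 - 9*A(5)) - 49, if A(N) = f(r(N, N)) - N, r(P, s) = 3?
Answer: -160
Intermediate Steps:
f(l) = 5*l
A(N) = 15 - N (A(N) = 5*3 - N = 15 - N)
(-21 - 9*A(5)) - 49 = (-21 - 9*(15 - 1*5)) - 49 = (-21 - 9*(15 - 5)) - 49 = (-21 - 9*10) - 49 = (-21 - 90) - 49 = -111 - 49 = -160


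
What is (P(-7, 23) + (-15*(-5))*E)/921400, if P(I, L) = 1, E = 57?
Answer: 1069/230350 ≈ 0.0046408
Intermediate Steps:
(P(-7, 23) + (-15*(-5))*E)/921400 = (1 - 15*(-5)*57)/921400 = (1 + 75*57)*(1/921400) = (1 + 4275)*(1/921400) = 4276*(1/921400) = 1069/230350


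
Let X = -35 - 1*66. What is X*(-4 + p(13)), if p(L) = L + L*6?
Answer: -8787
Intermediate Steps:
X = -101 (X = -35 - 66 = -101)
p(L) = 7*L (p(L) = L + 6*L = 7*L)
X*(-4 + p(13)) = -101*(-4 + 7*13) = -101*(-4 + 91) = -101*87 = -8787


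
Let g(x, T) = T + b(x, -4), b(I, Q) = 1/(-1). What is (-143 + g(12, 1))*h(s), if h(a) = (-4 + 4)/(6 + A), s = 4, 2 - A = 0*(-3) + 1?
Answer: 0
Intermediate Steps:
b(I, Q) = -1
A = 1 (A = 2 - (0*(-3) + 1) = 2 - (0 + 1) = 2 - 1*1 = 2 - 1 = 1)
g(x, T) = -1 + T (g(x, T) = T - 1 = -1 + T)
h(a) = 0 (h(a) = (-4 + 4)/(6 + 1) = 0/7 = 0*(⅐) = 0)
(-143 + g(12, 1))*h(s) = (-143 + (-1 + 1))*0 = (-143 + 0)*0 = -143*0 = 0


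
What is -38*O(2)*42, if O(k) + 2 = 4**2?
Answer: -22344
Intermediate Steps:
O(k) = 14 (O(k) = -2 + 4**2 = -2 + 16 = 14)
-38*O(2)*42 = -38*14*42 = -532*42 = -22344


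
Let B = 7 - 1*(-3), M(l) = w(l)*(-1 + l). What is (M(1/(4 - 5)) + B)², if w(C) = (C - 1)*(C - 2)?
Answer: 4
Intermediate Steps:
w(C) = (-1 + C)*(-2 + C)
M(l) = (-1 + l)*(2 + l² - 3*l) (M(l) = (2 + l² - 3*l)*(-1 + l) = (-1 + l)*(2 + l² - 3*l))
B = 10 (B = 7 + 3 = 10)
(M(1/(4 - 5)) + B)² = ((-1 + 1/(4 - 5))*(2 + (1/(4 - 5))² - 3/(4 - 5)) + 10)² = ((-1 + 1/(-1))*(2 + (1/(-1))² - 3/(-1)) + 10)² = ((-1 - 1)*(2 + (-1)² - 3*(-1)) + 10)² = (-2*(2 + 1 + 3) + 10)² = (-2*6 + 10)² = (-12 + 10)² = (-2)² = 4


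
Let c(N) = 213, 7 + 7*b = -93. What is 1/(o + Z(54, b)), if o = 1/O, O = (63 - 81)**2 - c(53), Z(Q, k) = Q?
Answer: 111/5995 ≈ 0.018515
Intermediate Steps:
b = -100/7 (b = -1 + (1/7)*(-93) = -1 - 93/7 = -100/7 ≈ -14.286)
O = 111 (O = (63 - 81)**2 - 1*213 = (-18)**2 - 213 = 324 - 213 = 111)
o = 1/111 ≈ 0.0090090
1/(o + Z(54, b)) = 1/(1/111 + 54) = 1/(5995/111) = 111/5995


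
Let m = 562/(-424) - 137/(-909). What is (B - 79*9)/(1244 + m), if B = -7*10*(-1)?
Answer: -123525828/239502367 ≈ -0.51576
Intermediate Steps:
m = -226385/192708 (m = 562*(-1/424) - 137*(-1/909) = -281/212 + 137/909 = -226385/192708 ≈ -1.1748)
B = 70 (B = -70*(-1) = 70)
(B - 79*9)/(1244 + m) = (70 - 79*9)/(1244 - 226385/192708) = (70 - 711)/(239502367/192708) = -641*192708/239502367 = -123525828/239502367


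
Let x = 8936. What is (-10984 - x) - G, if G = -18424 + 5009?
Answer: -6505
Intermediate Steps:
G = -13415
(-10984 - x) - G = (-10984 - 1*8936) - 1*(-13415) = (-10984 - 8936) + 13415 = -19920 + 13415 = -6505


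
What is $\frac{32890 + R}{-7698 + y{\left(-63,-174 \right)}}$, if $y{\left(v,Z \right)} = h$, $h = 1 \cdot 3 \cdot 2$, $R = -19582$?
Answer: $- \frac{1109}{641} \approx -1.7301$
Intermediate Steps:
$h = 6$ ($h = 3 \cdot 2 = 6$)
$y{\left(v,Z \right)} = 6$
$\frac{32890 + R}{-7698 + y{\left(-63,-174 \right)}} = \frac{32890 - 19582}{-7698 + 6} = \frac{13308}{-7692} = 13308 \left(- \frac{1}{7692}\right) = - \frac{1109}{641}$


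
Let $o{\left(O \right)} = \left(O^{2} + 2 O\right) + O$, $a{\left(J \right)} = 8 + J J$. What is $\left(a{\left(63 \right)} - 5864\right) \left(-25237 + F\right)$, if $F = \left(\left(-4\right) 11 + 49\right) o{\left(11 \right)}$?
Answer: $46169229$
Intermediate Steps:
$a{\left(J \right)} = 8 + J^{2}$
$o{\left(O \right)} = O^{2} + 3 O$
$F = 770$ ($F = \left(\left(-4\right) 11 + 49\right) 11 \left(3 + 11\right) = \left(-44 + 49\right) 11 \cdot 14 = 5 \cdot 154 = 770$)
$\left(a{\left(63 \right)} - 5864\right) \left(-25237 + F\right) = \left(\left(8 + 63^{2}\right) - 5864\right) \left(-25237 + 770\right) = \left(\left(8 + 3969\right) - 5864\right) \left(-24467\right) = \left(3977 - 5864\right) \left(-24467\right) = \left(-1887\right) \left(-24467\right) = 46169229$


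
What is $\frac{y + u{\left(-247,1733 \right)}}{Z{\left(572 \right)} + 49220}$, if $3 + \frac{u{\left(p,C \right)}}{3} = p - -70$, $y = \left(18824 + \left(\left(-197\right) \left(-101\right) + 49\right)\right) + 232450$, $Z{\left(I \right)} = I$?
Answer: $\frac{33835}{6224} \approx 5.4362$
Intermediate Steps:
$y = 271220$ ($y = \left(18824 + \left(19897 + 49\right)\right) + 232450 = \left(18824 + 19946\right) + 232450 = 38770 + 232450 = 271220$)
$u{\left(p,C \right)} = 201 + 3 p$ ($u{\left(p,C \right)} = -9 + 3 \left(p - -70\right) = -9 + 3 \left(p + 70\right) = -9 + 3 \left(70 + p\right) = -9 + \left(210 + 3 p\right) = 201 + 3 p$)
$\frac{y + u{\left(-247,1733 \right)}}{Z{\left(572 \right)} + 49220} = \frac{271220 + \left(201 + 3 \left(-247\right)\right)}{572 + 49220} = \frac{271220 + \left(201 - 741\right)}{49792} = \left(271220 - 540\right) \frac{1}{49792} = 270680 \cdot \frac{1}{49792} = \frac{33835}{6224}$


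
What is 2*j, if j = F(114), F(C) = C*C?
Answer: 25992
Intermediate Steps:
F(C) = C²
j = 12996 (j = 114² = 12996)
2*j = 2*12996 = 25992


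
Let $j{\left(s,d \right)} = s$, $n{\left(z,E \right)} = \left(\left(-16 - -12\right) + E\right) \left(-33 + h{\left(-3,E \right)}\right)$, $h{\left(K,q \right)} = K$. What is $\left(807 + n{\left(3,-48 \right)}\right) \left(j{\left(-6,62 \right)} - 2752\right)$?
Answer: $-7388682$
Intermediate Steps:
$n{\left(z,E \right)} = 144 - 36 E$ ($n{\left(z,E \right)} = \left(\left(-16 - -12\right) + E\right) \left(-33 - 3\right) = \left(\left(-16 + 12\right) + E\right) \left(-36\right) = \left(-4 + E\right) \left(-36\right) = 144 - 36 E$)
$\left(807 + n{\left(3,-48 \right)}\right) \left(j{\left(-6,62 \right)} - 2752\right) = \left(807 + \left(144 - -1728\right)\right) \left(-6 - 2752\right) = \left(807 + \left(144 + 1728\right)\right) \left(-2758\right) = \left(807 + 1872\right) \left(-2758\right) = 2679 \left(-2758\right) = -7388682$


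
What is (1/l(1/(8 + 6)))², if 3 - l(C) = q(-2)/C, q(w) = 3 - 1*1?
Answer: 1/625 ≈ 0.0016000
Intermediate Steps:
q(w) = 2 (q(w) = 3 - 1 = 2)
l(C) = 3 - 2/C
(1/l(1/(8 + 6)))² = (1/(3 - 2/(1/(8 + 6))))² = (1/(3 - 2/(1/14)))² = (1/(3 - 2/1/14))² = (1/(3 - 2*14))² = (1/(3 - 28))² = (1/(-25))² = (-1/25)² = 1/625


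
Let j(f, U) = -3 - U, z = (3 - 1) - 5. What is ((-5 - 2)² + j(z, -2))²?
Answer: 2304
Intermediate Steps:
z = -3 (z = 2 - 5 = -3)
((-5 - 2)² + j(z, -2))² = ((-5 - 2)² + (-3 - 1*(-2)))² = ((-7)² + (-3 + 2))² = (49 - 1)² = 48² = 2304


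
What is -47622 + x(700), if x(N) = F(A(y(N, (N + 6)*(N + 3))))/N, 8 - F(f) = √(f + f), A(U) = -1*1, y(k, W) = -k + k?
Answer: -8333848/175 - I*√2/700 ≈ -47622.0 - 0.0020203*I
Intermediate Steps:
y(k, W) = 0
A(U) = -1
F(f) = 8 - √2*√f (F(f) = 8 - √(f + f) = 8 - √(2*f) = 8 - √2*√f)
x(N) = (8 - I*√2)/N (x(N) = (8 - √2*√(-1))/N = (8 - √2*I)/N = (8 - I*√2)/N)
-47622 + x(700) = -47622 + (8 - I*√2)/700 = -47622 + (2/175 - I*√2/700) = -8333848/175 - I*√2/700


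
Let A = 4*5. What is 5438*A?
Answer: 108760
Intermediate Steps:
A = 20
5438*A = 5438*20 = 108760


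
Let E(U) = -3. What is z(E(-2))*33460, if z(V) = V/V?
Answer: 33460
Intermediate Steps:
z(V) = 1
z(E(-2))*33460 = 1*33460 = 33460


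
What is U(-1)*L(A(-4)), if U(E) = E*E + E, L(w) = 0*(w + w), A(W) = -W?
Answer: 0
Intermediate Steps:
L(w) = 0 (L(w) = 0*(2*w) = 0)
U(E) = E + E**2 (U(E) = E**2 + E = E + E**2)
U(-1)*L(A(-4)) = -(1 - 1)*0 = -1*0*0 = 0*0 = 0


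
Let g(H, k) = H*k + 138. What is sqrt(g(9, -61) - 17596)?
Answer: I*sqrt(18007) ≈ 134.19*I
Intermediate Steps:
g(H, k) = 138 + H*k
sqrt(g(9, -61) - 17596) = sqrt((138 + 9*(-61)) - 17596) = sqrt((138 - 549) - 17596) = sqrt(-411 - 17596) = sqrt(-18007) = I*sqrt(18007)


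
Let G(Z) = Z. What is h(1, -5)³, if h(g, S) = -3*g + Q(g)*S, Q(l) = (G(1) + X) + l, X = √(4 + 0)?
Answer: -12167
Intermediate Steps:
X = 2 (X = √4 = 2)
Q(l) = 3 + l (Q(l) = (1 + 2) + l = 3 + l)
h(g, S) = -3*g + S*(3 + g) (h(g, S) = -3*g + (3 + g)*S = -3*g + S*(3 + g))
h(1, -5)³ = (-3*1 - 5*(3 + 1))³ = (-3 - 5*4)³ = (-3 - 20)³ = (-23)³ = -12167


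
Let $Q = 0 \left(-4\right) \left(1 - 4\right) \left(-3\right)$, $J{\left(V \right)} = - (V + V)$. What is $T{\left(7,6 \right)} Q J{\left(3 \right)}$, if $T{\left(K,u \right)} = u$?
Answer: $0$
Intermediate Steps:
$J{\left(V \right)} = - 2 V$
$Q = 0$ ($Q = 0 \left(\left(-3\right) \left(-3\right)\right) = 0 \cdot 9 = 0$)
$T{\left(7,6 \right)} Q J{\left(3 \right)} = 6 \cdot 0 \left(\left(-2\right) 3\right) = 0 \left(-6\right) = 0$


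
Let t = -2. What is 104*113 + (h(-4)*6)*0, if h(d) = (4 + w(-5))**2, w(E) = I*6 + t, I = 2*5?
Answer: 11752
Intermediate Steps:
I = 10
w(E) = 58 (w(E) = 10*6 - 2 = 60 - 2 = 58)
h(d) = 3844 (h(d) = (4 + 58)**2 = 62**2 = 3844)
104*113 + (h(-4)*6)*0 = 104*113 + (3844*6)*0 = 11752 + 23064*0 = 11752 + 0 = 11752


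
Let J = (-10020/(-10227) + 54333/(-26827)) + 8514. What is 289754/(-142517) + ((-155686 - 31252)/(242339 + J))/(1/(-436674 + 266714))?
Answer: 207048996322655903075666/1634757263652769227 ≈ 1.2665e+5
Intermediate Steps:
J = 778537291885/91453243 (J = (-10020*(-1/10227) + 54333*(-1/26827)) + 8514 = (3340/3409 - 54333/26827) + 8514 = -95619017/91453243 + 8514 = 778537291885/91453243 ≈ 8513.0)
289754/(-142517) + ((-155686 - 31252)/(242339 + J))/(1/(-436674 + 266714)) = 289754/(-142517) + ((-155686 - 31252)/(242339 + 778537291885/91453243))/(1/(-436674 + 266714)) = 289754*(-1/142517) + (-186938/22941224747262/91453243)/(1/(-169960)) = -289754/142517 + (-186938*91453243/22941224747262)/(-1/169960) = -289754/142517 - 8548043169967/11470612373631*(-169960) = -289754/142517 + 1452825417167591320/11470612373631 = 207048996322655903075666/1634757263652769227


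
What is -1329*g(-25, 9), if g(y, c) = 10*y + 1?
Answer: 330921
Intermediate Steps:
g(y, c) = 1 + 10*y
-1329*g(-25, 9) = -1329*(1 + 10*(-25)) = -1329*(1 - 250) = -1329*(-249) = 330921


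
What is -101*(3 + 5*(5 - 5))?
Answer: -303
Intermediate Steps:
-101*(3 + 5*(5 - 5)) = -101*(3 + 5*0) = -101*(3 + 0) = -101*3 = -303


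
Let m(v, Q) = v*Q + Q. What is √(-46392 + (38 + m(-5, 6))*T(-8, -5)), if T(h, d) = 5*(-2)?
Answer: 2*I*√11633 ≈ 215.71*I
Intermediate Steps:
T(h, d) = -10
m(v, Q) = Q + Q*v (m(v, Q) = Q*v + Q = Q + Q*v)
√(-46392 + (38 + m(-5, 6))*T(-8, -5)) = √(-46392 + (38 + 6*(1 - 5))*(-10)) = √(-46392 + (38 + 6*(-4))*(-10)) = √(-46392 + (38 - 24)*(-10)) = √(-46392 + 14*(-10)) = √(-46392 - 140) = √(-46532) = 2*I*√11633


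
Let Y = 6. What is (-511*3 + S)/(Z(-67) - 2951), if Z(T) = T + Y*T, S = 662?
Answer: 871/3420 ≈ 0.25468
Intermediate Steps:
Z(T) = 7*T (Z(T) = T + 6*T = 7*T)
(-511*3 + S)/(Z(-67) - 2951) = (-511*3 + 662)/(7*(-67) - 2951) = (-1533 + 662)/(-469 - 2951) = -871/(-3420) = -871*(-1/3420) = 871/3420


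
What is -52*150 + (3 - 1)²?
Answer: -7796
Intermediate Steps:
-52*150 + (3 - 1)² = -7800 + 2² = -7800 + 4 = -7796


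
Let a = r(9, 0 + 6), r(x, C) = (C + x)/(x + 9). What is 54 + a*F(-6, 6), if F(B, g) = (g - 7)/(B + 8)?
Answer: 643/12 ≈ 53.583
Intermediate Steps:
F(B, g) = (-7 + g)/(8 + B)
r(x, C) = (C + x)/(9 + x)
a = ⅚ (a = ((0 + 6) + 9)/(9 + 9) = (6 + 9)/18 = (1/18)*15 = ⅚ ≈ 0.83333)
54 + a*F(-6, 6) = 54 + 5*((-7 + 6)/(8 - 6))/6 = 54 + 5*(-1/2)/6 = 54 + 5*((½)*(-1))/6 = 54 + (⅚)*(-½) = 54 - 5/12 = 643/12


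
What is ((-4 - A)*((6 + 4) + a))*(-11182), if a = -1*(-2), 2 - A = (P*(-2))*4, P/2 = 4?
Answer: 9392880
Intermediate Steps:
P = 8 (P = 2*4 = 8)
A = 66 (A = 2 - 8*(-2)*4 = 2 - (-16)*4 = 2 - 1*(-64) = 2 + 64 = 66)
a = 2
((-4 - A)*((6 + 4) + a))*(-11182) = ((-4 - 1*66)*((6 + 4) + 2))*(-11182) = ((-4 - 66)*(10 + 2))*(-11182) = -70*12*(-11182) = -840*(-11182) = 9392880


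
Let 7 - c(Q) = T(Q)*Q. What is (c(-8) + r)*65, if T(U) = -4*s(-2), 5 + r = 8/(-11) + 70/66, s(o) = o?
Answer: 12935/3 ≈ 4311.7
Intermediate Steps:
r = -14/3 (r = -5 + (8/(-11) + 70/66) = -5 + (8*(-1/11) + 70*(1/66)) = -5 + (-8/11 + 35/33) = -5 + 1/3 = -14/3 ≈ -4.6667)
T(U) = 8 (T(U) = -4*(-2) = 8)
c(Q) = 7 - 8*Q
(c(-8) + r)*65 = ((7 - 8*(-8)) - 14/3)*65 = ((7 + 64) - 14/3)*65 = (71 - 14/3)*65 = (199/3)*65 = 12935/3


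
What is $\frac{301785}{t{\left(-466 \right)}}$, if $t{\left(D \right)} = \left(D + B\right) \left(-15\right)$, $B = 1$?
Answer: $\frac{649}{15} \approx 43.267$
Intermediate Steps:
$t{\left(D \right)} = -15 - 15 D$ ($t{\left(D \right)} = \left(D + 1\right) \left(-15\right) = \left(1 + D\right) \left(-15\right) = -15 - 15 D$)
$\frac{301785}{t{\left(-466 \right)}} = \frac{301785}{-15 - -6990} = \frac{301785}{-15 + 6990} = \frac{301785}{6975} = 301785 \cdot \frac{1}{6975} = \frac{649}{15}$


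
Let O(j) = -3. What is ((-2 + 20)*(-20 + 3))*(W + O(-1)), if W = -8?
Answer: 3366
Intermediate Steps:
((-2 + 20)*(-20 + 3))*(W + O(-1)) = ((-2 + 20)*(-20 + 3))*(-8 - 3) = (18*(-17))*(-11) = -306*(-11) = 3366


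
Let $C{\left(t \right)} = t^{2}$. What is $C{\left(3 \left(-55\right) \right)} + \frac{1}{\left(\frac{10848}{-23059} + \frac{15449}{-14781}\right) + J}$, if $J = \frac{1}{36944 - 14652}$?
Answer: $\frac{313497056469659457}{11515322474389} \approx 27224.0$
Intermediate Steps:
$J = \frac{1}{22292} \approx 4.4859 \cdot 10^{-5}$
$C{\left(3 \left(-55\right) \right)} + \frac{1}{\left(\frac{10848}{-23059} + \frac{15449}{-14781}\right) + J} = \left(3 \left(-55\right)\right)^{2} + \frac{1}{\left(\frac{10848}{-23059} + \frac{15449}{-14781}\right) + \frac{1}{22292}} = \left(-165\right)^{2} + \frac{1}{\left(10848 \left(- \frac{1}{23059}\right) + 15449 \left(- \frac{1}{14781}\right)\right) + \frac{1}{22292}} = 27225 + \frac{1}{\left(- \frac{10848}{23059} - \frac{15449}{14781}\right) + \frac{1}{22292}} = 27225 + \frac{1}{- \frac{516582779}{340835079} + \frac{1}{22292}} = 27225 + \frac{1}{- \frac{11515322474389}{7597895581068}} = 27225 - \frac{7597895581068}{11515322474389} = \frac{313497056469659457}{11515322474389}$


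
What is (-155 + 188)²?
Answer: 1089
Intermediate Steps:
(-155 + 188)² = 33² = 1089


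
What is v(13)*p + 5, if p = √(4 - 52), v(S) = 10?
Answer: 5 + 40*I*√3 ≈ 5.0 + 69.282*I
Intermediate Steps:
p = 4*I*√3 (p = √(-48) = 4*I*√3 ≈ 6.9282*I)
v(13)*p + 5 = 10*(4*I*√3) + 5 = 40*I*√3 + 5 = 5 + 40*I*√3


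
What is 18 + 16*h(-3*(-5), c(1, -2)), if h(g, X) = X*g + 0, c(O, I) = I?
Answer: -462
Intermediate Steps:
h(g, X) = X*g
18 + 16*h(-3*(-5), c(1, -2)) = 18 + 16*(-(-6)*(-5)) = 18 + 16*(-2*15) = 18 + 16*(-30) = 18 - 480 = -462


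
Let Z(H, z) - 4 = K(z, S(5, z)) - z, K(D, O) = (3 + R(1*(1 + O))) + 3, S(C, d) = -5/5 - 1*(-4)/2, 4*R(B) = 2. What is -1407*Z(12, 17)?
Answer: 18291/2 ≈ 9145.5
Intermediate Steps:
R(B) = 1/2 (R(B) = (1/4)*2 = 1/2)
S(C, d) = 1 (S(C, d) = -5*1/5 + 4*(1/2) = -1 + 2 = 1)
K(D, O) = 13/2 (K(D, O) = (3 + 1/2) + 3 = 7/2 + 3 = 13/2)
Z(H, z) = 21/2 - z (Z(H, z) = 4 + (13/2 - z) = 21/2 - z)
-1407*Z(12, 17) = -1407*(21/2 - 1*17) = -1407*(21/2 - 17) = -1407*(-13/2) = 18291/2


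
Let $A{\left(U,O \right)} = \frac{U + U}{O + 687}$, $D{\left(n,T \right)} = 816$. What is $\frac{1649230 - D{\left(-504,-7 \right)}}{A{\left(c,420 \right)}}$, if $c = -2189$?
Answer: $- \frac{912397149}{2189} \approx -4.1681 \cdot 10^{5}$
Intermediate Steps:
$A{\left(U,O \right)} = \frac{2 U}{687 + O}$
$\frac{1649230 - D{\left(-504,-7 \right)}}{A{\left(c,420 \right)}} = \frac{1649230 - 816}{2 \left(-2189\right) \frac{1}{687 + 420}} = \frac{1649230 - 816}{2 \left(-2189\right) \frac{1}{1107}} = \frac{1648414}{2 \left(-2189\right) \frac{1}{1107}} = \frac{1648414}{- \frac{4378}{1107}} = 1648414 \left(- \frac{1107}{4378}\right) = - \frac{912397149}{2189}$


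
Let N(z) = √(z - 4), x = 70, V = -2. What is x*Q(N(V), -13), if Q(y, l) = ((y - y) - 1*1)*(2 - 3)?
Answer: 70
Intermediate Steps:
N(z) = √(-4 + z)
Q(y, l) = 1 (Q(y, l) = (0 - 1)*(-1) = -1*(-1) = 1)
x*Q(N(V), -13) = 70*1 = 70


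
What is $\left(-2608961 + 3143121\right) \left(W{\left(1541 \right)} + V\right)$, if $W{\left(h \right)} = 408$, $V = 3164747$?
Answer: $1690699194800$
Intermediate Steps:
$\left(-2608961 + 3143121\right) \left(W{\left(1541 \right)} + V\right) = \left(-2608961 + 3143121\right) \left(408 + 3164747\right) = 534160 \cdot 3165155 = 1690699194800$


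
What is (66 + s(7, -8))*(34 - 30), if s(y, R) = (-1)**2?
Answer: 268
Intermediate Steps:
s(y, R) = 1
(66 + s(7, -8))*(34 - 30) = (66 + 1)*(34 - 30) = 67*4 = 268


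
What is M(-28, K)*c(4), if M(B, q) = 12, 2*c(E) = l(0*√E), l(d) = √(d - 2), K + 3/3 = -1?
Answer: 6*I*√2 ≈ 8.4853*I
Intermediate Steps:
K = -2 (K = -1 - 1 = -2)
l(d) = √(-2 + d)
c(E) = I*√2/2 (c(E) = √(-2 + 0*√E)/2 = √(-2 + 0)/2 = √(-2)/2 = (I*√2)/2 = I*√2/2)
M(-28, K)*c(4) = 12*(I*√2/2) = 6*I*√2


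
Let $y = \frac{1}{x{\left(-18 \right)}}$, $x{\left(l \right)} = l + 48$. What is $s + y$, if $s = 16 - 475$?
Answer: $- \frac{13769}{30} \approx -458.97$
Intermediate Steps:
$x{\left(l \right)} = 48 + l$
$s = -459$ ($s = 16 - 475 = -459$)
$y = \frac{1}{30}$ ($y = \frac{1}{48 - 18} = \frac{1}{30} \approx 0.033333$)
$s + y = -459 + \frac{1}{30} = - \frac{13769}{30}$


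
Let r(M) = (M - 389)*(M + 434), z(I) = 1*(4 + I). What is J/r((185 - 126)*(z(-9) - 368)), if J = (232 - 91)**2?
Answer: 47/1142196 ≈ 4.1149e-5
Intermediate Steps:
z(I) = 4 + I
r(M) = (-389 + M)*(434 + M)
J = 19881 (J = 141**2 = 19881)
J/r((185 - 126)*(z(-9) - 368)) = 19881/(-168826 + ((185 - 126)*((4 - 9) - 368))**2 + 45*((185 - 126)*((4 - 9) - 368))) = 19881/(-168826 + (59*(-5 - 368))**2 + 45*(59*(-5 - 368))) = 19881/(-168826 + (59*(-373))**2 + 45*(59*(-373))) = 19881/(-168826 + (-22007)**2 + 45*(-22007)) = 19881/(-168826 + 484308049 - 990315) = 19881/483148908 = 19881*(1/483148908) = 47/1142196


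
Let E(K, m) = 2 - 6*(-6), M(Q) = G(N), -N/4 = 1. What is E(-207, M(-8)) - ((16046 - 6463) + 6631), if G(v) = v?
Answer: -16176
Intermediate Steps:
N = -4 (N = -4*1 = -4)
M(Q) = -4
E(K, m) = 38 (E(K, m) = 2 + 36 = 38)
E(-207, M(-8)) - ((16046 - 6463) + 6631) = 38 - ((16046 - 6463) + 6631) = 38 - (9583 + 6631) = 38 - 1*16214 = 38 - 16214 = -16176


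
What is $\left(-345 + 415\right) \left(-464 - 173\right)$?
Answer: $-44590$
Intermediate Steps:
$\left(-345 + 415\right) \left(-464 - 173\right) = 70 \left(-637\right) = -44590$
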